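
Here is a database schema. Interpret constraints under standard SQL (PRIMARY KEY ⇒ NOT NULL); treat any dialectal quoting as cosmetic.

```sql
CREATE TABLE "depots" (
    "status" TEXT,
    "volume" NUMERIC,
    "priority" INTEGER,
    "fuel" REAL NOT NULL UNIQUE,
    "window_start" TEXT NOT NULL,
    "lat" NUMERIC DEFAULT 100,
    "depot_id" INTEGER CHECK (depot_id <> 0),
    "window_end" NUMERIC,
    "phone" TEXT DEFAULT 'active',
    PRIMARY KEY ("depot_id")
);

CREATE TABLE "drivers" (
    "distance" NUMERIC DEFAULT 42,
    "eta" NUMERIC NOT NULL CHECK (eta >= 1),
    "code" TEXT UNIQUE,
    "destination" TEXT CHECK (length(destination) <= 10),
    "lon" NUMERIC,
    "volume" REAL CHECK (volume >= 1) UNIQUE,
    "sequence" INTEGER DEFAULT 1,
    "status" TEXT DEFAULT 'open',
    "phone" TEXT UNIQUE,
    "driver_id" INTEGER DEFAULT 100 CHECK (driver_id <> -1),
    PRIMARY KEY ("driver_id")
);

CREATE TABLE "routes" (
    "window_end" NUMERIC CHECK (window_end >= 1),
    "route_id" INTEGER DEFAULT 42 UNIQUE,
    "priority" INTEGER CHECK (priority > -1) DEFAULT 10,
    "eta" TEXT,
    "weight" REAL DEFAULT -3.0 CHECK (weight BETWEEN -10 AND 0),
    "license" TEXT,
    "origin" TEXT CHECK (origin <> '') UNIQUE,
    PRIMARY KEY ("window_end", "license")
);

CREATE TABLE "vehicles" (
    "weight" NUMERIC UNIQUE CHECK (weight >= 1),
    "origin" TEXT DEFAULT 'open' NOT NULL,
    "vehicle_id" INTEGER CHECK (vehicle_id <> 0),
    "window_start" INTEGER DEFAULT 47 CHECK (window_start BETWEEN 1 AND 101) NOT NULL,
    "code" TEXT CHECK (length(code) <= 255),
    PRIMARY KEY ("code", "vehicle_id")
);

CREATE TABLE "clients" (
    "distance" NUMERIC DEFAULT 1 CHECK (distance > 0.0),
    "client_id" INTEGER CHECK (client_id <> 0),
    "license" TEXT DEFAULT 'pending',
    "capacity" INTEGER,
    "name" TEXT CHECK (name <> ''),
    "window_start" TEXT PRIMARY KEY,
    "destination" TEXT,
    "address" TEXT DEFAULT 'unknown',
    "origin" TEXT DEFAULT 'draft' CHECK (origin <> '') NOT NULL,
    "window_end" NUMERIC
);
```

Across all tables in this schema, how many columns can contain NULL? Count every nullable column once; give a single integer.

28

depots: 6 nullable (status, volume, priority, lat, window_end, phone — PK (depot_id) and explicit NOT NULL columns excluded).
drivers: 8 nullable (distance, code, destination, lon, volume, sequence, status, phone — PK (driver_id) and explicit NOT NULL columns excluded).
routes: 5 nullable (route_id, priority, eta, weight, origin — PK (window_end, license) and explicit NOT NULL columns excluded).
vehicles: 1 nullable (weight — PK (code, vehicle_id) and explicit NOT NULL columns excluded).
clients: 8 nullable (distance, client_id, license, capacity, name, destination, address, window_end — PK (window_start) and explicit NOT NULL columns excluded).
Total: 6 + 8 + 5 + 1 + 8 = 28.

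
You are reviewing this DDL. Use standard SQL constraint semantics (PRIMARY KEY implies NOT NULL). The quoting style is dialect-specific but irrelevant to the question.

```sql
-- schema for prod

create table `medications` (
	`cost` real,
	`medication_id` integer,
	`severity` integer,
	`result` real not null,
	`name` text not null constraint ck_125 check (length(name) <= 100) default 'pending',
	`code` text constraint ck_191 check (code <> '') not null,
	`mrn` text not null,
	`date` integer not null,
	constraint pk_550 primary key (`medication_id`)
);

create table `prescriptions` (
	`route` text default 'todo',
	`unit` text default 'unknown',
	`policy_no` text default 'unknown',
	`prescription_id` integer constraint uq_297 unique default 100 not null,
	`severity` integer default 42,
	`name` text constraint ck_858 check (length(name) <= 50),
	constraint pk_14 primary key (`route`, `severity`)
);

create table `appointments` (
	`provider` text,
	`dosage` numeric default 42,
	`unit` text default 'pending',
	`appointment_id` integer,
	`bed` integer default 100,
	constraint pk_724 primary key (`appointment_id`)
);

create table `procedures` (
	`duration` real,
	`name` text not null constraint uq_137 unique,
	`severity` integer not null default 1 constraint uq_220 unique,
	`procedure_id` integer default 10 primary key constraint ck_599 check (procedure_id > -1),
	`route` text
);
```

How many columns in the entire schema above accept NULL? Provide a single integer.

11

medications: 2 nullable (cost, severity — PK (medication_id) and explicit NOT NULL columns excluded).
prescriptions: 3 nullable (unit, policy_no, name — PK (route, severity) and explicit NOT NULL columns excluded).
appointments: 4 nullable (provider, dosage, unit, bed — PK (appointment_id) and explicit NOT NULL columns excluded).
procedures: 2 nullable (duration, route — PK (procedure_id) and explicit NOT NULL columns excluded).
Total: 2 + 3 + 4 + 2 = 11.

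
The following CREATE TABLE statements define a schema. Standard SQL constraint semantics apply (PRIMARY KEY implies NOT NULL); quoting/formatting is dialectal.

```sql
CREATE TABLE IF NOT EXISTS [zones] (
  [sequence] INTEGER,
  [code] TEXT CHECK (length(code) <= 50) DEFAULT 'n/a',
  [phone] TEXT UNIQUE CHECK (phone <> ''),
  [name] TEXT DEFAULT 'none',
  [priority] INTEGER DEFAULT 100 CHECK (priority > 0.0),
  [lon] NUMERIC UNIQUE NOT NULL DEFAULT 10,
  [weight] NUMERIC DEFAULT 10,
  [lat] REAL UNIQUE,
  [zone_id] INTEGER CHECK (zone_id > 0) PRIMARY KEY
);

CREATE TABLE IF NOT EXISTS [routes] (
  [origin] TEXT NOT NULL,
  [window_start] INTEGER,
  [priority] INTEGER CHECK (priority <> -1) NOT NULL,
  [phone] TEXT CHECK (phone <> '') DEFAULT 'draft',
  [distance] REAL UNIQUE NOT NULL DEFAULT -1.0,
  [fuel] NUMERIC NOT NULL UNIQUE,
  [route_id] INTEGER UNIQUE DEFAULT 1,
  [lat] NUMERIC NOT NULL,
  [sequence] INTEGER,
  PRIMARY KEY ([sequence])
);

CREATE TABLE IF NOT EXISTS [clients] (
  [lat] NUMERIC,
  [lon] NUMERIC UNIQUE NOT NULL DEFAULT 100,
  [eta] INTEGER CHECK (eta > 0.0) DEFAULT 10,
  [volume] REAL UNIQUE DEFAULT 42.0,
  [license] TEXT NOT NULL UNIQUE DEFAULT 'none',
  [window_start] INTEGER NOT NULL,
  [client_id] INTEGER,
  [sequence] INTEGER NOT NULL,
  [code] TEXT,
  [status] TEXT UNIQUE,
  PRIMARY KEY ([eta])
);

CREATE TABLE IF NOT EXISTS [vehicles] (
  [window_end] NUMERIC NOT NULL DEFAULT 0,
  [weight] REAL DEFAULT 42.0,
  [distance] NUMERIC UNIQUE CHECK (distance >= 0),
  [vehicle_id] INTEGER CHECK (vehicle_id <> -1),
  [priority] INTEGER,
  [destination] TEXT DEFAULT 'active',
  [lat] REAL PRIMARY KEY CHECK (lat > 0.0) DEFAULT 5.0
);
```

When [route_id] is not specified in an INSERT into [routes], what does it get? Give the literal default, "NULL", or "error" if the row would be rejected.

route_id has an explicit DEFAULT 1.
When the column is omitted from an INSERT, that default is used.

1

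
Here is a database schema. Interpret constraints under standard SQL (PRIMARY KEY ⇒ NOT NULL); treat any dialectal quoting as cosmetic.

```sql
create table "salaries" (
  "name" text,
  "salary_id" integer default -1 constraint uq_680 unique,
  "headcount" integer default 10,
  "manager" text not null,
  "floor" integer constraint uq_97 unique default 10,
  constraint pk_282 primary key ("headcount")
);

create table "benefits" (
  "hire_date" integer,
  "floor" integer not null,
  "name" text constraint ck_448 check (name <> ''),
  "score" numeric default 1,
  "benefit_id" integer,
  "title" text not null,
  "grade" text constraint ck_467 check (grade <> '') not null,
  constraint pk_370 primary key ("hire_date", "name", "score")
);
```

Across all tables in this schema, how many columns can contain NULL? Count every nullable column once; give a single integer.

salaries: 3 nullable (name, salary_id, floor — PK (headcount) and explicit NOT NULL columns excluded).
benefits: 1 nullable (benefit_id — PK (hire_date, name, score) and explicit NOT NULL columns excluded).
Total: 3 + 1 = 4.

4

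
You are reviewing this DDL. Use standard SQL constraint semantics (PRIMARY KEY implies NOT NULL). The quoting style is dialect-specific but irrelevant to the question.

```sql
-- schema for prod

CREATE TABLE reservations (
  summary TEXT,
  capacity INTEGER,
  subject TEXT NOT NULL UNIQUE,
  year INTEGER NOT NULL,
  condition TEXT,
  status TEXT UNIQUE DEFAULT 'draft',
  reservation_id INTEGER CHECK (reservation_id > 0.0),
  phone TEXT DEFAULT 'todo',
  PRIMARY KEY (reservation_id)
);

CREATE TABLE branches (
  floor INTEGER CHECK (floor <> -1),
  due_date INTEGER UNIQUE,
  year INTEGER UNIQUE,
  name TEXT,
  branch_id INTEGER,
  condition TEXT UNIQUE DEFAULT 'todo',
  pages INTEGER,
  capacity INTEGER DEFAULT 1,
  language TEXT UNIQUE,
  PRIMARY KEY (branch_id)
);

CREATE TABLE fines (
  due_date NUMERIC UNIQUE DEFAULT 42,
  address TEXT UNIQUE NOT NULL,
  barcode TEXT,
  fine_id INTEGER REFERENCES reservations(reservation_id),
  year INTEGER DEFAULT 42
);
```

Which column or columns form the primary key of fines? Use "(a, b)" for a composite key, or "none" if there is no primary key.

none

No column is declared PRIMARY KEY inline, and there is no table-level PRIMARY KEY clause in fines.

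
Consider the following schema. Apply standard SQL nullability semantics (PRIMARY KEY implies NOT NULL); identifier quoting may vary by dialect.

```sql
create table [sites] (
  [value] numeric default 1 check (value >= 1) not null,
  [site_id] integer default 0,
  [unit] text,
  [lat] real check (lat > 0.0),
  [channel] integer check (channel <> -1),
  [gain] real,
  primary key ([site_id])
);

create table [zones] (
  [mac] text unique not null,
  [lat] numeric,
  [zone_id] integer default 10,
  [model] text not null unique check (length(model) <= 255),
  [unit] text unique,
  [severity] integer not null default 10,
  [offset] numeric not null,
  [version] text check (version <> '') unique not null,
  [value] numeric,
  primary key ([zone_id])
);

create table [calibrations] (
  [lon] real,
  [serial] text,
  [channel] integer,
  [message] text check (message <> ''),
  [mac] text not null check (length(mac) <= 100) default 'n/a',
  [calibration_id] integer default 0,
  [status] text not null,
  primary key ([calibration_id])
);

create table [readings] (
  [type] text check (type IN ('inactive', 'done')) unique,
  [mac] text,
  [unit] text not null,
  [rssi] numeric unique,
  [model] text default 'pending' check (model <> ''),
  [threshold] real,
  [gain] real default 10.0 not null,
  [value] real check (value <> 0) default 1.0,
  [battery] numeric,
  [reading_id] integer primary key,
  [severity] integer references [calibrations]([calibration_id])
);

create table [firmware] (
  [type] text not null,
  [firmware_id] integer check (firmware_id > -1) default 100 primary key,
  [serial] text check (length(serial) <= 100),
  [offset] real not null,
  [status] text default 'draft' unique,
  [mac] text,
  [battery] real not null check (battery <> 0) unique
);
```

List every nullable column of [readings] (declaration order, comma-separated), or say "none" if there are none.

- type: CHECK does not forbid NULL (a CHECK constraint passes when its expression is NULL) → nullable.
- mac: no NOT NULL constraint applies → nullable.
- unit: declared NOT NULL → not nullable.
- rssi: UNIQUE does not imply NOT NULL → nullable.
- model: CHECK does not forbid NULL (a CHECK constraint passes when its expression is NULL) → nullable.
- threshold: no NOT NULL constraint applies → nullable.
- gain: declared NOT NULL → not nullable.
- value: CHECK does not forbid NULL (a CHECK constraint passes when its expression is NULL) → nullable.
- battery: no NOT NULL constraint applies → nullable.
- reading_id: part of the PRIMARY KEY, which implies NOT NULL → not nullable.
- severity: a foreign key column may be NULL unless separately constrained → nullable.

type, mac, rssi, model, threshold, value, battery, severity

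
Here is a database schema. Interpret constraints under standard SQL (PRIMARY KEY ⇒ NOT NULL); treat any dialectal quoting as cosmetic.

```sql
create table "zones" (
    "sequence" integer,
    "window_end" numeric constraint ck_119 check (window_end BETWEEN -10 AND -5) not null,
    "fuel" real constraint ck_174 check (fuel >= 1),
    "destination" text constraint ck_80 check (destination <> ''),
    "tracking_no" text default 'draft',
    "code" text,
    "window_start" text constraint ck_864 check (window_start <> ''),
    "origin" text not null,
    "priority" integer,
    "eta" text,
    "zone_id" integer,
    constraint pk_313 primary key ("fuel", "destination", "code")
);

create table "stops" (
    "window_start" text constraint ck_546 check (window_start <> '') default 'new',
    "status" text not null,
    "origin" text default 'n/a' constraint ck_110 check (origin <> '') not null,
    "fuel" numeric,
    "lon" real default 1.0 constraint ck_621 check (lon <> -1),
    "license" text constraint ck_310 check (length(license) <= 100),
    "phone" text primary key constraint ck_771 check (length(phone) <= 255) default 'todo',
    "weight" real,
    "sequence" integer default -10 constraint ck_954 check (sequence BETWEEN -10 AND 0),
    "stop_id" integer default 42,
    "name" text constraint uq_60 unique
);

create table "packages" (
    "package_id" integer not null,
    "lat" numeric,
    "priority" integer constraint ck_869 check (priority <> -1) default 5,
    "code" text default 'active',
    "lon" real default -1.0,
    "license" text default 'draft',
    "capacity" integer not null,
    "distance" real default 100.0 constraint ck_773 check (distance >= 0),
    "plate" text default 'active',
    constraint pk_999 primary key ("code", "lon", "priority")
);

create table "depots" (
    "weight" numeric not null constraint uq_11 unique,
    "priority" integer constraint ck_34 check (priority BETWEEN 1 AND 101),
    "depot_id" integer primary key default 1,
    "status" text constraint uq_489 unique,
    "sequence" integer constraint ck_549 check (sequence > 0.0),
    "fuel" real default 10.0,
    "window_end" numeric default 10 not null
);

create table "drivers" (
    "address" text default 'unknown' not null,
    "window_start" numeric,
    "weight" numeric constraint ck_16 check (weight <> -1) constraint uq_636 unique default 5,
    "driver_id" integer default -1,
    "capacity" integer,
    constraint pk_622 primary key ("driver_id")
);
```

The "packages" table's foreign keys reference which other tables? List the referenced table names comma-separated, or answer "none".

No column in packages has a REFERENCES clause.

none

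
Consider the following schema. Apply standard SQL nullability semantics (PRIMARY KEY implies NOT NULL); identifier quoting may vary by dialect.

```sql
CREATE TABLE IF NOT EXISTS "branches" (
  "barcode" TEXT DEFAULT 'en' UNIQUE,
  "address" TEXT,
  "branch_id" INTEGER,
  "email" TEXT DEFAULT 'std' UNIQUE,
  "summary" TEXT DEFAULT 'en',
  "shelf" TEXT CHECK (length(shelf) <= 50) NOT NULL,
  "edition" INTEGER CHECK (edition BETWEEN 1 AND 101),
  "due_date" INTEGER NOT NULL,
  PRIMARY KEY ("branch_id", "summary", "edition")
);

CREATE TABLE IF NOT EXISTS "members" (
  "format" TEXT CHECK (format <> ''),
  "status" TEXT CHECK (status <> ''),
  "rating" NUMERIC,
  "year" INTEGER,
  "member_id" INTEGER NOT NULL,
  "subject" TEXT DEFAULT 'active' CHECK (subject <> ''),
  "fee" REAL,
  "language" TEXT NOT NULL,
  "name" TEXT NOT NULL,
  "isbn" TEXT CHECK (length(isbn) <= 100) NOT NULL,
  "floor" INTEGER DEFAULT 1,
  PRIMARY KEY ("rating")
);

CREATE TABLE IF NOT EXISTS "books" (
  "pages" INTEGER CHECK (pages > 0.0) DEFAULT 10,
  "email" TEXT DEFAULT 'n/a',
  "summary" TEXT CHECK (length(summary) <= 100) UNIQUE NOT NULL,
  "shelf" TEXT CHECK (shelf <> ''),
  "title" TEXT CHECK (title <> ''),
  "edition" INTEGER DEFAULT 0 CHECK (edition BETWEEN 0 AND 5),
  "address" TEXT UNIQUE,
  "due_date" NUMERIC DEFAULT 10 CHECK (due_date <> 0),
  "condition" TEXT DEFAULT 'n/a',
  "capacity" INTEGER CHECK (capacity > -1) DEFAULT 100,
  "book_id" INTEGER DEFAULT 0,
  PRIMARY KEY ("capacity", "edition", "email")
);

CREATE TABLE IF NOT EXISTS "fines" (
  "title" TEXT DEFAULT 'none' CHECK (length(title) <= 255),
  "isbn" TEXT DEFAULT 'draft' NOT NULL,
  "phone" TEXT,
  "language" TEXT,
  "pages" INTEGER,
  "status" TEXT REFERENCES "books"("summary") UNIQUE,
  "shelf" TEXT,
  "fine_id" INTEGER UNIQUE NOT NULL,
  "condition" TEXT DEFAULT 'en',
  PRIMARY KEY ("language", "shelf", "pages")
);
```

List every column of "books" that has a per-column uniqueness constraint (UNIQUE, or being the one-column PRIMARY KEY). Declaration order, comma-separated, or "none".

summary, address

- pages: no UNIQUE or single-column PK constraint.
- email: part of a composite PRIMARY KEY — only the tuple is unique, not this column on its own.
- summary: declared UNIQUE → unique.
- shelf: no UNIQUE or single-column PK constraint.
- title: no UNIQUE or single-column PK constraint.
- edition: part of a composite PRIMARY KEY — only the tuple is unique, not this column on its own.
- address: declared UNIQUE → unique.
- due_date: no UNIQUE or single-column PK constraint.
- condition: no UNIQUE or single-column PK constraint.
- capacity: part of a composite PRIMARY KEY — only the tuple is unique, not this column on its own.
- book_id: no UNIQUE or single-column PK constraint.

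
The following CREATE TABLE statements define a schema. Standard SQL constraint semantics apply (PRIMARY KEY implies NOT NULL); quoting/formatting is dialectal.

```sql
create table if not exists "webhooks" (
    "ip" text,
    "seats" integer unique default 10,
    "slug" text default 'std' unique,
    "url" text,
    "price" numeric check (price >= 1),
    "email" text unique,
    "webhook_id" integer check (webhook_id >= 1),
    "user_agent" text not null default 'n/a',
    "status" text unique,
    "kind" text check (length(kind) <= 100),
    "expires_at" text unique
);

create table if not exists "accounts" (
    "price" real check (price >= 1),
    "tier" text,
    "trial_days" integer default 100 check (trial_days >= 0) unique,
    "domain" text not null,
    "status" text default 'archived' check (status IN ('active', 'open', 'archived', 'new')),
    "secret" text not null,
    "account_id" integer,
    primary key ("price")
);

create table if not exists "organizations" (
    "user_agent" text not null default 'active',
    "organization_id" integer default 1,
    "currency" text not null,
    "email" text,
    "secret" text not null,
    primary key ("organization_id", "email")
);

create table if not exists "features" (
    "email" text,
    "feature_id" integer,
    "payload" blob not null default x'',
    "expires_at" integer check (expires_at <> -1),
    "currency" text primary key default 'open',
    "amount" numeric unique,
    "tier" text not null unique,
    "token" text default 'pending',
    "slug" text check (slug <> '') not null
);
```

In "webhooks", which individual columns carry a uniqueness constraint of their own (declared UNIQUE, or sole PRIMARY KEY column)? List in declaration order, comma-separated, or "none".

seats, slug, email, status, expires_at

- ip: no UNIQUE or single-column PK constraint.
- seats: declared UNIQUE → unique.
- slug: declared UNIQUE → unique.
- url: no UNIQUE or single-column PK constraint.
- price: no UNIQUE or single-column PK constraint.
- email: declared UNIQUE → unique.
- webhook_id: no UNIQUE or single-column PK constraint.
- user_agent: no UNIQUE or single-column PK constraint.
- status: declared UNIQUE → unique.
- kind: no UNIQUE or single-column PK constraint.
- expires_at: declared UNIQUE → unique.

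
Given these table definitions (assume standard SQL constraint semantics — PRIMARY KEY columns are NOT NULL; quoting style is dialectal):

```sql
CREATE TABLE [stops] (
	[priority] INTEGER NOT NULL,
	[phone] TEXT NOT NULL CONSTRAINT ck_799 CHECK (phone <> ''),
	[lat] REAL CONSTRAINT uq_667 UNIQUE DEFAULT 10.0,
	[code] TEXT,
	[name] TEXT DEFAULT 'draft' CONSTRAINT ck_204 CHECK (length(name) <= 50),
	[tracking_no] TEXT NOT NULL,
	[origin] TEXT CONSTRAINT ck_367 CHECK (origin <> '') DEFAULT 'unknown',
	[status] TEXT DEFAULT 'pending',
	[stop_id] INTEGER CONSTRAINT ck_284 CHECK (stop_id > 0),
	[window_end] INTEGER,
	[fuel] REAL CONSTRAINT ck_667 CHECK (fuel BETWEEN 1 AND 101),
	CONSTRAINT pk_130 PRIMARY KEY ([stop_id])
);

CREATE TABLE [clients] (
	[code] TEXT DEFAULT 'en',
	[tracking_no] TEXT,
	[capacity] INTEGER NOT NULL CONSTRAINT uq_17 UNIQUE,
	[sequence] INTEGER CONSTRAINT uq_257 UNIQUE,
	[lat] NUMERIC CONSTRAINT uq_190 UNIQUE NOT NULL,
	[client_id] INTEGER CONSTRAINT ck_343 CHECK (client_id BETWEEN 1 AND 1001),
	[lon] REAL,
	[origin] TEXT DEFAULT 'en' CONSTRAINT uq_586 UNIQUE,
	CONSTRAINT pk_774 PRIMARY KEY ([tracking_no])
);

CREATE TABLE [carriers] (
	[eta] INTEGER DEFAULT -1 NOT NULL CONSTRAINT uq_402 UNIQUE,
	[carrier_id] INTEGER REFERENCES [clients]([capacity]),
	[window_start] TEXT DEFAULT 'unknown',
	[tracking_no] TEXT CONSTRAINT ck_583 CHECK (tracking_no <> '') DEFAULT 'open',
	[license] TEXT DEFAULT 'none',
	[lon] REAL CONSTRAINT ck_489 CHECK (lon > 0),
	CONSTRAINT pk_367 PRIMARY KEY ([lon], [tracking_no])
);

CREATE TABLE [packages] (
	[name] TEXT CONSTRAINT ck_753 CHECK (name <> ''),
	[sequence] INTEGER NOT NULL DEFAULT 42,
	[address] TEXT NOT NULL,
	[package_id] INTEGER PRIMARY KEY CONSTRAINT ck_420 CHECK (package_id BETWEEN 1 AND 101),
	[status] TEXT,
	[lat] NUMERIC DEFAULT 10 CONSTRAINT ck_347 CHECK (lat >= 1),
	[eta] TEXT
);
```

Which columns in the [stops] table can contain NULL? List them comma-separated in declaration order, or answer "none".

- priority: declared NOT NULL → not nullable.
- phone: declared NOT NULL → not nullable.
- lat: UNIQUE does not imply NOT NULL → nullable.
- code: no NOT NULL constraint applies → nullable.
- name: CHECK does not forbid NULL (a CHECK constraint passes when its expression is NULL) → nullable.
- tracking_no: declared NOT NULL → not nullable.
- origin: CHECK does not forbid NULL (a CHECK constraint passes when its expression is NULL) → nullable.
- status: DEFAULT only fills an omitted column; an explicit NULL is still allowed → nullable.
- stop_id: part of the PRIMARY KEY, which implies NOT NULL → not nullable.
- window_end: no NOT NULL constraint applies → nullable.
- fuel: CHECK does not forbid NULL (a CHECK constraint passes when its expression is NULL) → nullable.

lat, code, name, origin, status, window_end, fuel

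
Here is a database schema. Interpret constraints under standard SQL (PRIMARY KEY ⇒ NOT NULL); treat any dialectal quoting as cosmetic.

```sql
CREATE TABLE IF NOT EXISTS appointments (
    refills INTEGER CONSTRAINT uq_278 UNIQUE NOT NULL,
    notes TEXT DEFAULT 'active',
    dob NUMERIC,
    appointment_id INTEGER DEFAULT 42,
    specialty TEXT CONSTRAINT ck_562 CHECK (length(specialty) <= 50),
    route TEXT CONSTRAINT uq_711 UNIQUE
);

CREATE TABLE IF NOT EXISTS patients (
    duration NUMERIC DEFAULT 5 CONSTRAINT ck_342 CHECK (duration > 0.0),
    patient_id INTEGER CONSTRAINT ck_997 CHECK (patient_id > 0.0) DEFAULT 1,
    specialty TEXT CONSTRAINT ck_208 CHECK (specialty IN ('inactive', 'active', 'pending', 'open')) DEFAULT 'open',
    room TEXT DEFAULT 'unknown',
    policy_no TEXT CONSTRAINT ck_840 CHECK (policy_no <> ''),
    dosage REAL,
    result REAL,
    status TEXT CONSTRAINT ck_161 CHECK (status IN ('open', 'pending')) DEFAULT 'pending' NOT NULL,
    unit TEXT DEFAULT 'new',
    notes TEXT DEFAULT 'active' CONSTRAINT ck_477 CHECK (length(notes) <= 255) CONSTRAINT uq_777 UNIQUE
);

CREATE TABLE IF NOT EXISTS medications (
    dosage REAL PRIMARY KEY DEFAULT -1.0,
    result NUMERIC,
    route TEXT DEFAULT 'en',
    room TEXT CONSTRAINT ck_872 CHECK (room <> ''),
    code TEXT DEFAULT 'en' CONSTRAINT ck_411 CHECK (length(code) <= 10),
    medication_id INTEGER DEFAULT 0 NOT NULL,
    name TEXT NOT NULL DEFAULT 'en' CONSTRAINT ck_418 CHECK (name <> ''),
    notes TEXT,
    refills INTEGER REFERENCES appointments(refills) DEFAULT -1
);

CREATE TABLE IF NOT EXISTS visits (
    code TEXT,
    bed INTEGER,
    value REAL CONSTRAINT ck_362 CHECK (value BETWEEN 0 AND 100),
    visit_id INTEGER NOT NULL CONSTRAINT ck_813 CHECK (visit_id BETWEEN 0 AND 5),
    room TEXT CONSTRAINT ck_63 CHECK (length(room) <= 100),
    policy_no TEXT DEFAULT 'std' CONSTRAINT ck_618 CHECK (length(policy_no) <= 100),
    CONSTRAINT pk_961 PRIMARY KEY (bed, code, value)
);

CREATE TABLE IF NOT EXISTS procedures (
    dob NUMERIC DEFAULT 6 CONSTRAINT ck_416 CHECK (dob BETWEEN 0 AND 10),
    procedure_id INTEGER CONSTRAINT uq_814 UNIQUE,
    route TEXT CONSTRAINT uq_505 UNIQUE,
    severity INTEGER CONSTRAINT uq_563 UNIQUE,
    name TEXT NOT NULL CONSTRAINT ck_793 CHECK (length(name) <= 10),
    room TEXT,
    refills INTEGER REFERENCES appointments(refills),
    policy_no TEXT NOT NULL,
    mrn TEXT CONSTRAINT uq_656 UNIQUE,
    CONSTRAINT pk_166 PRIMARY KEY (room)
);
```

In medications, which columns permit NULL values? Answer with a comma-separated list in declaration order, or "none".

- dosage: part of the PRIMARY KEY, which implies NOT NULL → not nullable.
- result: no NOT NULL constraint applies → nullable.
- route: DEFAULT only fills an omitted column; an explicit NULL is still allowed → nullable.
- room: CHECK does not forbid NULL (a CHECK constraint passes when its expression is NULL) → nullable.
- code: CHECK does not forbid NULL (a CHECK constraint passes when its expression is NULL) → nullable.
- medication_id: declared NOT NULL → not nullable.
- name: declared NOT NULL → not nullable.
- notes: no NOT NULL constraint applies → nullable.
- refills: a foreign key column may be NULL unless separately constrained → nullable.

result, route, room, code, notes, refills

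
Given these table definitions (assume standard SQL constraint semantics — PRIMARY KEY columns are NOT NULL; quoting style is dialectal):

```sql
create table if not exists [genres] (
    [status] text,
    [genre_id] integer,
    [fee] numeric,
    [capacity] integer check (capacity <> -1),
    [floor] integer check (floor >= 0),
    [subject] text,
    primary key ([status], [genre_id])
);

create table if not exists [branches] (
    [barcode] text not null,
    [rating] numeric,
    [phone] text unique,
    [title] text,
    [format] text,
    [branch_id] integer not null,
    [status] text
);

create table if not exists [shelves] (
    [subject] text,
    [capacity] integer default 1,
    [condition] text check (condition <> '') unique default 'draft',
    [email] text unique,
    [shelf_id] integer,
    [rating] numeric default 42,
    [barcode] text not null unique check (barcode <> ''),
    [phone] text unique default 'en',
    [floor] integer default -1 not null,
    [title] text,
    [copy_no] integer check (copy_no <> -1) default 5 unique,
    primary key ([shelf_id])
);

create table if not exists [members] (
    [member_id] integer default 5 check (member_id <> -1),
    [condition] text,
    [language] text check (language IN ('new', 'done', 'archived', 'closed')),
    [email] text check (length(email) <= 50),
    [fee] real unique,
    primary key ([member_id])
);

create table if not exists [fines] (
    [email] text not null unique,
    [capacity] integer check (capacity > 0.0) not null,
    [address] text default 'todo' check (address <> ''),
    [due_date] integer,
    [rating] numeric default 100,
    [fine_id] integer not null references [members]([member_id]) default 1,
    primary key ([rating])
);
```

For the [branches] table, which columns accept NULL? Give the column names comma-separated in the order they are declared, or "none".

- barcode: declared NOT NULL → not nullable.
- rating: no NOT NULL constraint applies → nullable.
- phone: UNIQUE does not imply NOT NULL → nullable.
- title: no NOT NULL constraint applies → nullable.
- format: no NOT NULL constraint applies → nullable.
- branch_id: declared NOT NULL → not nullable.
- status: no NOT NULL constraint applies → nullable.

rating, phone, title, format, status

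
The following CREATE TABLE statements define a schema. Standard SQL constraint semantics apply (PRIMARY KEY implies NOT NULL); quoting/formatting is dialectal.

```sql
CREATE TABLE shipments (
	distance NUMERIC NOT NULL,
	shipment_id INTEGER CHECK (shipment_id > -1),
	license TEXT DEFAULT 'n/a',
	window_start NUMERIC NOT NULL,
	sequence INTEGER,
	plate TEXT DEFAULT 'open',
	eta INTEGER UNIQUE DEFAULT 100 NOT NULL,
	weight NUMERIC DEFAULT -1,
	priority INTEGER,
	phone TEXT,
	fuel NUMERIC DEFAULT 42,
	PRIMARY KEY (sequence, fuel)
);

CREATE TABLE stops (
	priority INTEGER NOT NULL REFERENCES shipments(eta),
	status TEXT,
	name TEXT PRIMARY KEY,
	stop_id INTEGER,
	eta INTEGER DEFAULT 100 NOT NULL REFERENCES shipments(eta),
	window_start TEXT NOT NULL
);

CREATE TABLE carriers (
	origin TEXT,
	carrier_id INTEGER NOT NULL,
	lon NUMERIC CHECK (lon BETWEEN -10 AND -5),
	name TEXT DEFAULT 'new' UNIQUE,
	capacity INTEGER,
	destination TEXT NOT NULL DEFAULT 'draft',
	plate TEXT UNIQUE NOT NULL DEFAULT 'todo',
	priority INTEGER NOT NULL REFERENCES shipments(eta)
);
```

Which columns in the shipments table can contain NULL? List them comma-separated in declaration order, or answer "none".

shipment_id, license, plate, weight, priority, phone

- distance: declared NOT NULL → not nullable.
- shipment_id: CHECK does not forbid NULL (a CHECK constraint passes when its expression is NULL) → nullable.
- license: DEFAULT only fills an omitted column; an explicit NULL is still allowed → nullable.
- window_start: declared NOT NULL → not nullable.
- sequence: part of the PRIMARY KEY, which implies NOT NULL → not nullable.
- plate: DEFAULT only fills an omitted column; an explicit NULL is still allowed → nullable.
- eta: declared NOT NULL → not nullable.
- weight: DEFAULT only fills an omitted column; an explicit NULL is still allowed → nullable.
- priority: no NOT NULL constraint applies → nullable.
- phone: no NOT NULL constraint applies → nullable.
- fuel: part of the PRIMARY KEY, which implies NOT NULL → not nullable.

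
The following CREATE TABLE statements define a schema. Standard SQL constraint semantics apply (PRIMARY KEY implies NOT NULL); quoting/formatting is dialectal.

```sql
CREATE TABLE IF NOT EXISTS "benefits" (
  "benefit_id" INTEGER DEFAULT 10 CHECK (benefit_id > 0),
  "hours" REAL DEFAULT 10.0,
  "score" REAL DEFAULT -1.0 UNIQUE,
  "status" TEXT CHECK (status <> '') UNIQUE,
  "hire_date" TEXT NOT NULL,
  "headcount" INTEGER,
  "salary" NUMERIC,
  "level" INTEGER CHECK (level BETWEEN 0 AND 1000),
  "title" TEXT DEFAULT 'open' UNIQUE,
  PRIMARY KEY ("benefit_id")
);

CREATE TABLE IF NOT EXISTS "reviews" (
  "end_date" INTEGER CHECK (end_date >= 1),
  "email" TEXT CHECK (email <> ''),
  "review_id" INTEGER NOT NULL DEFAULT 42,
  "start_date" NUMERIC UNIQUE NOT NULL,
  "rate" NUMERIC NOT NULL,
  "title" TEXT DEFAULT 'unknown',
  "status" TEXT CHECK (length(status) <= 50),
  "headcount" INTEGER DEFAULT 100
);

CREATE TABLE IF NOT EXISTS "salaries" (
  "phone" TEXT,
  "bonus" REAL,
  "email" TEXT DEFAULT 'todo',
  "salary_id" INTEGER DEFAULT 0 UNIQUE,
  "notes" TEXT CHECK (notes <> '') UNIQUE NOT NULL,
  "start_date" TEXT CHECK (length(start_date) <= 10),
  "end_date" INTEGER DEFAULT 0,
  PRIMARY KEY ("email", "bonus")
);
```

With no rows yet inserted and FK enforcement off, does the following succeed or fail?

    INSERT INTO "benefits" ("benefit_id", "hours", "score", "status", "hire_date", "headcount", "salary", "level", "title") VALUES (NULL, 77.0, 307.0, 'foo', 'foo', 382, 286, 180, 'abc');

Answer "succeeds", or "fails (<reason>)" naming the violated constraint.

benefit_id is explicitly set to NULL, but benefit_id is part of the PRIMARY KEY (implied NOT NULL).

fails (NOT NULL on benefit_id)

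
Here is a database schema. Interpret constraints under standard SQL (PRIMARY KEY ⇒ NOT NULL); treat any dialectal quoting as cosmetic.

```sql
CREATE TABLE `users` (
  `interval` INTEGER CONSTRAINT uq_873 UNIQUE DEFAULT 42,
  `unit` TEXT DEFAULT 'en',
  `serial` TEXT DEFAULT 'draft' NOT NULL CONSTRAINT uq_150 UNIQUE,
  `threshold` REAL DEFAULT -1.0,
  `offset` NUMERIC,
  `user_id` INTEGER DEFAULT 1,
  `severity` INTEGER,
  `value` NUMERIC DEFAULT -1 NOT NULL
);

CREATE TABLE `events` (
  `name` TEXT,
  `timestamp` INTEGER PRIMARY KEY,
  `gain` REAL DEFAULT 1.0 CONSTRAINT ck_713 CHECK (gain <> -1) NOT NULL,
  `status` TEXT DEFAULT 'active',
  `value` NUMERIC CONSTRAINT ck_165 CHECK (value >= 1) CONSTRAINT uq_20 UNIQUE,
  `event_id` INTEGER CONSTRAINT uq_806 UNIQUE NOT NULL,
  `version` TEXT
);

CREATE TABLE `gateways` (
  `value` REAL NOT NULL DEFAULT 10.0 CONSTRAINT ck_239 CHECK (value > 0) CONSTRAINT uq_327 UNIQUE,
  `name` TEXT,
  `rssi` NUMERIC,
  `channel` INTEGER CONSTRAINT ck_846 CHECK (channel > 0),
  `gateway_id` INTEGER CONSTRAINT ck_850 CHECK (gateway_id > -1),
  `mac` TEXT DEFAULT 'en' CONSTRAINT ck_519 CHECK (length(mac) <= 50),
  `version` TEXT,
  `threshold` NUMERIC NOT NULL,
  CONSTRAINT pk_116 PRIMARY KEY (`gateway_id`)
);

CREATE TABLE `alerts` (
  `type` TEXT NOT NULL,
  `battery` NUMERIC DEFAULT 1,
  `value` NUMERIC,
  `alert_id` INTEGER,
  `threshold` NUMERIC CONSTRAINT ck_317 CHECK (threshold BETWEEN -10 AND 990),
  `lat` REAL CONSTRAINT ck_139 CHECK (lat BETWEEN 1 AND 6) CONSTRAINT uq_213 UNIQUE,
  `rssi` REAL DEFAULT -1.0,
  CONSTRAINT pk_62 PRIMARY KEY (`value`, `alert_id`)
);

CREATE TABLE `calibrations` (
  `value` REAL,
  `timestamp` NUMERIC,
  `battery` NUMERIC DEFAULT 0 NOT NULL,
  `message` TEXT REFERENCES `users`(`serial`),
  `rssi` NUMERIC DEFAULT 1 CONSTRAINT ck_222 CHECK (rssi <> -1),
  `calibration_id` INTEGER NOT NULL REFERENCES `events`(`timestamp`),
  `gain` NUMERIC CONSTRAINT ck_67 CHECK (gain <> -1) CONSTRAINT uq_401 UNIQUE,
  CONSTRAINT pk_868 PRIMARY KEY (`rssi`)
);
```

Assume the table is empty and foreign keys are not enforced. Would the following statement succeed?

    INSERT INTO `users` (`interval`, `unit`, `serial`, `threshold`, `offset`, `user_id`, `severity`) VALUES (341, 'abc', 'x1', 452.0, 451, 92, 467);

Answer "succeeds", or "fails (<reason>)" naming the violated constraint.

succeeds

NOT NULL columns: serial is supplied; value defaults to -1.
No constraint is violated.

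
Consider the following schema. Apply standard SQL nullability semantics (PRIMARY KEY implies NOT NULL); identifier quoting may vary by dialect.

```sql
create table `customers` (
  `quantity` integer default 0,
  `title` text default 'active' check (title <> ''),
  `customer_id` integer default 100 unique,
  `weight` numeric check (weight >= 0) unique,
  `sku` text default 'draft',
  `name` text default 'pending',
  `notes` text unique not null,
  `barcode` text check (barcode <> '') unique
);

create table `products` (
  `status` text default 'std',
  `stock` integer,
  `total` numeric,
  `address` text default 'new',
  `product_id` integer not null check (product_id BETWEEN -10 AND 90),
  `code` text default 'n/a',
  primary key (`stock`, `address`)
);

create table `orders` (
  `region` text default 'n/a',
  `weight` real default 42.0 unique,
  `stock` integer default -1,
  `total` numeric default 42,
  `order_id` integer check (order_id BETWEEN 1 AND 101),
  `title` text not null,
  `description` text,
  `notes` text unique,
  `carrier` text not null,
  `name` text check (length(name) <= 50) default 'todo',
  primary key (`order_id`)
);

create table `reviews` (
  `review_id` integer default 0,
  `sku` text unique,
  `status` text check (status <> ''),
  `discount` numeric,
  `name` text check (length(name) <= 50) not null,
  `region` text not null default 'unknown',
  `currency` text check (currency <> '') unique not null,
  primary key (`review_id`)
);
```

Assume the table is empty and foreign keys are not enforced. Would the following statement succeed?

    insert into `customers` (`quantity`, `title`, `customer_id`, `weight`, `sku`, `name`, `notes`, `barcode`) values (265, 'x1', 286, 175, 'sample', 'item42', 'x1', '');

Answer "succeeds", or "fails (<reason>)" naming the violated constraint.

The value '' for barcode violates CHECK (barcode <> '').

fails (CHECK on barcode)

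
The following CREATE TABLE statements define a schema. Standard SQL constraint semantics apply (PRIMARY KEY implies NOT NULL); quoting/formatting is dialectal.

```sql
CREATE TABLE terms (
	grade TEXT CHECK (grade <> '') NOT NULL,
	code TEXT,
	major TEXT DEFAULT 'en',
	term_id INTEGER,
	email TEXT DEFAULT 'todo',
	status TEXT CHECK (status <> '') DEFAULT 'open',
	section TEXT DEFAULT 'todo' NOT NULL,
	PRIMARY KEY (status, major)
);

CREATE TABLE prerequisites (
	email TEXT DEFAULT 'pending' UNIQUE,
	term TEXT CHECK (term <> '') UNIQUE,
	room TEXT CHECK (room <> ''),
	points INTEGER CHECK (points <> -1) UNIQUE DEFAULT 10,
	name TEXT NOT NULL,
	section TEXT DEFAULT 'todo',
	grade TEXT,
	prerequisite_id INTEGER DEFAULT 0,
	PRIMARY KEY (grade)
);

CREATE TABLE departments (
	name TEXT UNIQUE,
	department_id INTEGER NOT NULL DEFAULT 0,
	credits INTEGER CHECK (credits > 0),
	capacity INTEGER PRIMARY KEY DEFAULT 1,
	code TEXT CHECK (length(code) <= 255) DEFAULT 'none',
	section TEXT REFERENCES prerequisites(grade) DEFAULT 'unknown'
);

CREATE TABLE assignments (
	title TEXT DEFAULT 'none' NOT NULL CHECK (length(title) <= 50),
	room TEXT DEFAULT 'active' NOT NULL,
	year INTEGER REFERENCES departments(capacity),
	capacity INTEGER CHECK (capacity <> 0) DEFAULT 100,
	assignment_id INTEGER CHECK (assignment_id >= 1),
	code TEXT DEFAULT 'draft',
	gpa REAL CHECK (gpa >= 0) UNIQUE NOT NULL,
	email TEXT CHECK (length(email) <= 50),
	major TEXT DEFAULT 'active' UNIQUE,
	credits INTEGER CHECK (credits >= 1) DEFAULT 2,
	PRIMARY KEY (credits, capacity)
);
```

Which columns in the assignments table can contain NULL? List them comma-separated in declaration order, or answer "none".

- title: declared NOT NULL → not nullable.
- room: declared NOT NULL → not nullable.
- year: a foreign key column may be NULL unless separately constrained → nullable.
- capacity: part of the PRIMARY KEY, which implies NOT NULL → not nullable.
- assignment_id: CHECK does not forbid NULL (a CHECK constraint passes when its expression is NULL) → nullable.
- code: DEFAULT only fills an omitted column; an explicit NULL is still allowed → nullable.
- gpa: declared NOT NULL → not nullable.
- email: CHECK does not forbid NULL (a CHECK constraint passes when its expression is NULL) → nullable.
- major: UNIQUE does not imply NOT NULL → nullable.
- credits: part of the PRIMARY KEY, which implies NOT NULL → not nullable.

year, assignment_id, code, email, major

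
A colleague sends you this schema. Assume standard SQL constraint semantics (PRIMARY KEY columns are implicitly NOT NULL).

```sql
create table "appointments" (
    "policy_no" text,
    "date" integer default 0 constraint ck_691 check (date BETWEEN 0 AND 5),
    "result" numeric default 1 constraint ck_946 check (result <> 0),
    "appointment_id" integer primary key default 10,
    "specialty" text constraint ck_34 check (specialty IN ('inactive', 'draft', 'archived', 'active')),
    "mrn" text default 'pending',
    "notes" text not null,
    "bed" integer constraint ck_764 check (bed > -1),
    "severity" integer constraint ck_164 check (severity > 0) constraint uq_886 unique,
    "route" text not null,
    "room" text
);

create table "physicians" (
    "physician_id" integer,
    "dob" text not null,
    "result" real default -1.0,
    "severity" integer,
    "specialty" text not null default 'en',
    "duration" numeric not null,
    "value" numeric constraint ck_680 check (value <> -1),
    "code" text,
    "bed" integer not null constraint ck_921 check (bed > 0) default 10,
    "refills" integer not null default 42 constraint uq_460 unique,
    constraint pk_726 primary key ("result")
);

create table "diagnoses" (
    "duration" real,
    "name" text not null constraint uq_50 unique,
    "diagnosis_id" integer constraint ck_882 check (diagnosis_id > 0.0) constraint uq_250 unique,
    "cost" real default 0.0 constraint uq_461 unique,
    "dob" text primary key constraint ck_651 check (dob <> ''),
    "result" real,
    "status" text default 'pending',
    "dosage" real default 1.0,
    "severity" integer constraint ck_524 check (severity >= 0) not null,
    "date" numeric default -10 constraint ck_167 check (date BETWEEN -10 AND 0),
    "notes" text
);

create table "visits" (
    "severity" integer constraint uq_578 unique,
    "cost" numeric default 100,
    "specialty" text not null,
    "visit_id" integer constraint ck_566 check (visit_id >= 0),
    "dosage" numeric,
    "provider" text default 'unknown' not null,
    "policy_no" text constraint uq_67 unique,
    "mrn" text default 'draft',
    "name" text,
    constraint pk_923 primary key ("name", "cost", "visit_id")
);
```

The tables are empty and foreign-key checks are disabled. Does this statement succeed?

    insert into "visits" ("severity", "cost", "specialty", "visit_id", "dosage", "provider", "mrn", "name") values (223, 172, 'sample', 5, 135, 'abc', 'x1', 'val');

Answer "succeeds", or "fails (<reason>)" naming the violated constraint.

succeeds

NOT NULL columns: cost is supplied; name is supplied; provider is supplied; specialty is supplied; visit_id is supplied.
CHECK constraints: 5 satisfies (visit_id >= 0).
No constraint is violated.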